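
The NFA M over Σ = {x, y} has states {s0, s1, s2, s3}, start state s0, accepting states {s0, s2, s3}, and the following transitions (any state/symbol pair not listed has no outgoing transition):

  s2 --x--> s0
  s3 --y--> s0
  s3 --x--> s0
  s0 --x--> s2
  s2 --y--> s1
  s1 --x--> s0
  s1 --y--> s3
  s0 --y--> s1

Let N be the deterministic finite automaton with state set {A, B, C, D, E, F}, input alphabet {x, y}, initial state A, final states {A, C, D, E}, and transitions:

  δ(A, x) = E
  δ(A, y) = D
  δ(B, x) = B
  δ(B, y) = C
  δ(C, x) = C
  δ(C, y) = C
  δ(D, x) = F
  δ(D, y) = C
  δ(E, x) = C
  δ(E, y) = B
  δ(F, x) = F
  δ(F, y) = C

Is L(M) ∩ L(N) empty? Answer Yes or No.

The empty string ε is accepted by both M and N.
Hence L(M) ∩ L(N) ≠ ∅.

No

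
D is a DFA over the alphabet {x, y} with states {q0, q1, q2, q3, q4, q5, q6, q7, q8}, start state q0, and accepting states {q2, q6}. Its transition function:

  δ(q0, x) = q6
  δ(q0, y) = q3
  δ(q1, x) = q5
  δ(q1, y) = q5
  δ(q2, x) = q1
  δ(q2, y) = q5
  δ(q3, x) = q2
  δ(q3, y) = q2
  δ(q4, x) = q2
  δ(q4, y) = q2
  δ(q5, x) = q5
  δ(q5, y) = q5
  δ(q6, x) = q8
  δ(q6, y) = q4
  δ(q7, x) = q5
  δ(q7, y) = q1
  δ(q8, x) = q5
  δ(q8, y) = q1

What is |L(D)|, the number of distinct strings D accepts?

The useful subgraph on states {q0, q2, q3, q4, q6} is acyclic, so L(D) is finite; the longest accepting path visits 4 useful states, giving maximum string length 3.
Counting accepting paths from q0 by length: 1 of length 1, 2 of length 2, 2 of length 3. Total 5.

5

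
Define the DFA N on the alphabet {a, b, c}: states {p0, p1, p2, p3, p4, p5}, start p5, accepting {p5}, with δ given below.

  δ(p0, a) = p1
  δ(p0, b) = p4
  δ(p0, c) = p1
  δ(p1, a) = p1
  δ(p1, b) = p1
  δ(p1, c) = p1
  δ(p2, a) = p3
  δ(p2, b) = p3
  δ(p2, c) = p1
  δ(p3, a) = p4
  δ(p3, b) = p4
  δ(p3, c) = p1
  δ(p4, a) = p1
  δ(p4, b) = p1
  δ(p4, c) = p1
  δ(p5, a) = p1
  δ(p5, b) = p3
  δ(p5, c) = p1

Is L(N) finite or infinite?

The useful states (reachable from p5 and able to reach an accepting state) are {p5}.
Restricted to these states the transition graph has no cycle, so every accepting path has bounded length and L is finite.

finite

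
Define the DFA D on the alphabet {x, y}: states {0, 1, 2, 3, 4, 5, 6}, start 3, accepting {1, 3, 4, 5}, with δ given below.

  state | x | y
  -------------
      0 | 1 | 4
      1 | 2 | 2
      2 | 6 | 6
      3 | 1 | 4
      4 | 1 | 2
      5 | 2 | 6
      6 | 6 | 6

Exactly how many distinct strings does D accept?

4

The useful subgraph on states {1, 3, 4} is acyclic, so L(D) is finite; the longest accepting path visits 3 useful states, giving maximum string length 2.
Counting accepting paths from 3 by length: 1 of length 0, 2 of length 1, 1 of length 2. Total 4.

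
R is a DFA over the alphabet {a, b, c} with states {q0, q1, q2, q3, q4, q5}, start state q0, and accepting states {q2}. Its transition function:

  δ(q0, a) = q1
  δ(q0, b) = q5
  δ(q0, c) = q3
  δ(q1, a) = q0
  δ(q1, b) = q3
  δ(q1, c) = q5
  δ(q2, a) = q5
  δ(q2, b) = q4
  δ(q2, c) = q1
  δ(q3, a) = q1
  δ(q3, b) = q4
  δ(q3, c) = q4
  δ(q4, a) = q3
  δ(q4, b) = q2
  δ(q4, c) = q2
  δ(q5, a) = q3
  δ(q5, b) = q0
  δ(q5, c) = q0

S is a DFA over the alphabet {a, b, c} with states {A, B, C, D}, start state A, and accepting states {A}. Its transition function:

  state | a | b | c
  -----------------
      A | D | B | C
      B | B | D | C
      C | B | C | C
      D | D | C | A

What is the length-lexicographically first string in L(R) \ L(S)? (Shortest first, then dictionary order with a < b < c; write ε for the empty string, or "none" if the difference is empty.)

cbb

The string cbb is accepted by R but not by S.
No shorter string lies in the difference, and cbb is the lexicographically first length-3 string in L(R) \ L(S).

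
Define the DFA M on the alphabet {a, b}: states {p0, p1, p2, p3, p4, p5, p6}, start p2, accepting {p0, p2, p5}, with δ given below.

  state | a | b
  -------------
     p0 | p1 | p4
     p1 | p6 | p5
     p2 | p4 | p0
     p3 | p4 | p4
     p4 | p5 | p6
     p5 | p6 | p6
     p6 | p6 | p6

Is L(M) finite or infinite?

The useful states (reachable from p2 and able to reach an accepting state) are {p0, p1, p2, p4, p5}.
Restricted to these states the transition graph has no cycle, so every accepting path has bounded length and L is finite.

finite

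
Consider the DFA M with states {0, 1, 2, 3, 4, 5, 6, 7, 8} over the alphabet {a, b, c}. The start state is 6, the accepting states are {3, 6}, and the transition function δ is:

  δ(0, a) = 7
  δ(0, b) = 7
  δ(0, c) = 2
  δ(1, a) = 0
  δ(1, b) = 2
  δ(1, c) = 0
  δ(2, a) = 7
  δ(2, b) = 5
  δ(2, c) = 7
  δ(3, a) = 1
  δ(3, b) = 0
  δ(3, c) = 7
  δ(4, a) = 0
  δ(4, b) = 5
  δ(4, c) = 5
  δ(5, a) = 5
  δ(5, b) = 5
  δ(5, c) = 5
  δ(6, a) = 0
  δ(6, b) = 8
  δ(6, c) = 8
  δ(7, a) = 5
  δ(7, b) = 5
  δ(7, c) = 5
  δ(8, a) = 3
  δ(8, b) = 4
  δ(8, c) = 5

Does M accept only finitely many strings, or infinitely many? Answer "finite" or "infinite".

finite

The useful states (reachable from 6 and able to reach an accepting state) are {3, 6, 8}.
Restricted to these states the transition graph has no cycle, so every accepting path has bounded length and L is finite.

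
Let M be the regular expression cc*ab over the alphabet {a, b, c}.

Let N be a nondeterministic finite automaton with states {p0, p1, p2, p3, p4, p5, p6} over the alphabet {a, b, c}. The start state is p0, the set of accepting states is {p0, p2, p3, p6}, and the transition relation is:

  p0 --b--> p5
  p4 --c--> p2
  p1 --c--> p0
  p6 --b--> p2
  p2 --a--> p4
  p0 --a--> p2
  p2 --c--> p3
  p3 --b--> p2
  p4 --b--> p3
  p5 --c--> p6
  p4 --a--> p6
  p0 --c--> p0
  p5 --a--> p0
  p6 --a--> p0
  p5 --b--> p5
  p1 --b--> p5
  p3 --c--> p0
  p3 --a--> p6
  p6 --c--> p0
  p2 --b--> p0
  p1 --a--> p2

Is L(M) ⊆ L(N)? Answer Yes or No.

Yes

Converting the expression M to a DFA (subset construction, then merging equivalent states) gives the minimal DFA with states {m0, m1, m2, m3, m4}, start state m0, accepting states {m4} and transitions m0: a→m1, b→m1, c→m2; m1: a→m1, b→m1, c→m1; m2: a→m3, b→m1, c→m2; m3: a→m1, b→m4, c→m1; m4: a→m1, b→m1, c→m1.
Exploring the product automaton M × N from the start pair (m0, p0), following both machines on each input symbol, reaches 10 state pairs: (m0, p0), (m1, p2), (m1, p5), (m2, p0), (m1, p4), (m1, p0), (m1, p3), (m1, p6), (m3, p2), (m4, p0).
M accepts in {m4} and N accepts in {p0, p2, p3, p6}. The reachable pairs whose M-component is accepting are (m4, p0); in each of them the N-component is accepting too, so the product for L(M) \ L(N) (M-component accepting, N-component rejecting) has no reachable accepting pair and the difference is empty.
Hence every string in L(M) is also in L(N).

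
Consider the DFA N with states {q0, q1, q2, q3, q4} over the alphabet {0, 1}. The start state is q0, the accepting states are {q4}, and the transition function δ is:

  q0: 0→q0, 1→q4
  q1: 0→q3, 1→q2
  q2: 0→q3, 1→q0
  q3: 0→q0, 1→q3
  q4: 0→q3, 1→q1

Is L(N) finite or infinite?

State q0 is reachable from the start and can reach an accepting state, and it lies on the cycle q0 → q0.
Traversing that cycle any number of times yields accepted strings of unbounded length, so the language is infinite.

infinite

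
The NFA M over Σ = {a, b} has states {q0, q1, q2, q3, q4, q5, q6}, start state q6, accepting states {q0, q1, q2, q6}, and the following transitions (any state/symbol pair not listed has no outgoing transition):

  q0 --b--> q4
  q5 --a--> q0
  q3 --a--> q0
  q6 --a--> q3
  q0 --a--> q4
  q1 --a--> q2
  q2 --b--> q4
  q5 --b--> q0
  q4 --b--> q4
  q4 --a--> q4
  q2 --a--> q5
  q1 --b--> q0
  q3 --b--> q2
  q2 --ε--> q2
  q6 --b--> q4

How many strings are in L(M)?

The useful subgraph on states {q0, q2, q3, q5, q6} is acyclic, so L(M) is finite; the longest accepting path visits 5 useful states, giving maximum string length 4.
Counting accepting paths from q6 by length: 1 of length 0, 2 of length 2, 2 of length 4. Total 5.

5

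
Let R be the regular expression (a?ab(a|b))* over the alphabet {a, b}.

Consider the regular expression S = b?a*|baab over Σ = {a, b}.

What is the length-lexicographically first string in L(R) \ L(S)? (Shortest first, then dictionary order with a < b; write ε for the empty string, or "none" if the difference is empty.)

aba

The string aba is accepted by R but not by S.
No shorter string lies in the difference, and aba is the lexicographically first length-3 string in L(R) \ L(S).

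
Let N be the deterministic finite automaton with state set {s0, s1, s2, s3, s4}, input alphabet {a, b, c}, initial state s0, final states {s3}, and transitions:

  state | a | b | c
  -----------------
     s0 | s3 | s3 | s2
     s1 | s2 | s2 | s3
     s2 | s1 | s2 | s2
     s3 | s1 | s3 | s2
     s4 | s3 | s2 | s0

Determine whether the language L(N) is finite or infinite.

infinite

State s2 is reachable from the start and can reach an accepting state, and it lies on the cycle s2 → s1 → s2.
Traversing that cycle any number of times yields accepted strings of unbounded length, so the language is infinite.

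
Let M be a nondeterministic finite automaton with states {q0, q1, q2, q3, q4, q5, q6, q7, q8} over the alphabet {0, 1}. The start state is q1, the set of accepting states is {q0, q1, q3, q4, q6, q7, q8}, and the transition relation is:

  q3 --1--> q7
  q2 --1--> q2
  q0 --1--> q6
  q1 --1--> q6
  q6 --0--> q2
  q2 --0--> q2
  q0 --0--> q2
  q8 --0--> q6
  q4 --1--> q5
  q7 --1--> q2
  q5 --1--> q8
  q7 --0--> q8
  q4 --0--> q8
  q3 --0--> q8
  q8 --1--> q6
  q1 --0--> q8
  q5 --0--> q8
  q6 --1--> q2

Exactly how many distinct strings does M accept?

The useful subgraph on states {q1, q6, q8} is acyclic, so L(M) is finite; the longest accepting path visits 3 useful states, giving maximum string length 2.
Counting accepting paths from q1 by length: 1 of length 0, 2 of length 1, 2 of length 2. Total 5.

5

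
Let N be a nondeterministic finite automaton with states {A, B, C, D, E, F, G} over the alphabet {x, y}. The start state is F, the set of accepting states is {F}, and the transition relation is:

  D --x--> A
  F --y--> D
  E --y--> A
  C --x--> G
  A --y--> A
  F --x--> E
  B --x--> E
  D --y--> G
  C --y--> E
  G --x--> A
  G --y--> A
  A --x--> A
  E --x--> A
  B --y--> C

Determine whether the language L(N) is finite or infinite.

finite

The useful states (reachable from F and able to reach an accepting state) are {F}.
Restricted to these states the transition graph has no cycle, so every accepting path has bounded length and L is finite.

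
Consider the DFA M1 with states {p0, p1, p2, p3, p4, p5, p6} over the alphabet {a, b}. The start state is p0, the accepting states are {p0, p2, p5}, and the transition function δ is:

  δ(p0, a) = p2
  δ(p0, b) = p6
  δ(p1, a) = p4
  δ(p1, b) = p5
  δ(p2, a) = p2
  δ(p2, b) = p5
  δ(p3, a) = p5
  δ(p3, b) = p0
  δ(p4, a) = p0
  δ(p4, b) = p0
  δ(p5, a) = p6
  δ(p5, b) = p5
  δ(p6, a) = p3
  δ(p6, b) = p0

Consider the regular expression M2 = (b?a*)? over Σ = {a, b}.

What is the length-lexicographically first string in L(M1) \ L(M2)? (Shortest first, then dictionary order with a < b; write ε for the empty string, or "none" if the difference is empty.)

ab

The string ab is accepted by M1 but not by M2.
No shorter string lies in the difference, and ab is the lexicographically first length-2 string in L(M1) \ L(M2).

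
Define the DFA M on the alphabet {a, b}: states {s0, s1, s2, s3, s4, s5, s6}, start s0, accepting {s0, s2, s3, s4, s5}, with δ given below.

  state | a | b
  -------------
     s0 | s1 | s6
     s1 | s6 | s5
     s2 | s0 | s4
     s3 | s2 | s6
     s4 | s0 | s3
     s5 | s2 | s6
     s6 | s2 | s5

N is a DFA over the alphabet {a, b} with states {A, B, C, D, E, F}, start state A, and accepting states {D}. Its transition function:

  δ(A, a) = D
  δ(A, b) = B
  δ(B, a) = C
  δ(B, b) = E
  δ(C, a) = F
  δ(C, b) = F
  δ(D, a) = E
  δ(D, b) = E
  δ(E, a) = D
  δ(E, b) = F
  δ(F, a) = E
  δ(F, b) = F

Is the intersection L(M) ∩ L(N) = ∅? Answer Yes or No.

No

The string aaa is accepted by both M and N.
Hence L(M) ∩ L(N) ≠ ∅.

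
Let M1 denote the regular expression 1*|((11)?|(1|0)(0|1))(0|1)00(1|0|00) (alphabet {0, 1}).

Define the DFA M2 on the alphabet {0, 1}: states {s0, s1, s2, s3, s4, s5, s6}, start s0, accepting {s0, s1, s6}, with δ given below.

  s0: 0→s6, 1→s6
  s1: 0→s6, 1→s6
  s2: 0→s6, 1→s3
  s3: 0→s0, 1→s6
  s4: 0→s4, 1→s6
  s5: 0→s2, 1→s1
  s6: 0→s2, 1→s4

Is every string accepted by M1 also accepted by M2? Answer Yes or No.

The string 11 is in L(M1) but not in L(M2).
So L(M1) ⊄ L(M2).

No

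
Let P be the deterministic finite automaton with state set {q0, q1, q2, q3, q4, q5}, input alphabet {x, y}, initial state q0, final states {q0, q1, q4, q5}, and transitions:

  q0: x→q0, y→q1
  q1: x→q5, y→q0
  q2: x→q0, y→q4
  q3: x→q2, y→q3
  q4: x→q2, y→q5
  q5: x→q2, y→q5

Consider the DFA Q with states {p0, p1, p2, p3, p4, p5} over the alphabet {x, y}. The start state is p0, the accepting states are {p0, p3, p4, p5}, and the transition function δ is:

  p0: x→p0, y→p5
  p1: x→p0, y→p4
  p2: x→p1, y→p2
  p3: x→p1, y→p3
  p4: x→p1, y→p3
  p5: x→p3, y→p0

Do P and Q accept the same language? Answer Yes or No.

Yes

Exploring the product automaton P × Q from the start pair (q0, p0), following both machines on each input symbol, reaches 5 state pairs: (q0, p0), (q1, p5), (q5, p3), (q2, p1), (q4, p4).
P accepts in {q0, q1, q4, q5} and Q accepts in {p0, p3, p4, p5}. In every reachable pair the two components are either both accepting — (q0, p0), (q1, p5), (q5, p3), (q4, p4) — or both non-accepting, so no string is accepted by exactly one of the machines: L(P) \ L(Q) and L(Q) \ L(P) are both empty.
Hence every string is accepted by P iff it is accepted by Q, and the two languages coincide.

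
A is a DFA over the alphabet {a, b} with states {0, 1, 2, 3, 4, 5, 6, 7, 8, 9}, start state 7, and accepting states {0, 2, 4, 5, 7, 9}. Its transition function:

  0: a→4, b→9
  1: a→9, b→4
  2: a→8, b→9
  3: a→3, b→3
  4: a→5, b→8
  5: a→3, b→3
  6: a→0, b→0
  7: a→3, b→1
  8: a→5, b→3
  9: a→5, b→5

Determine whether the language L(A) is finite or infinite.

finite

The useful states (reachable from 7 and able to reach an accepting state) are {1, 4, 5, 7, 8, 9}.
Restricted to these states the transition graph has no cycle, so every accepting path has bounded length and L is finite.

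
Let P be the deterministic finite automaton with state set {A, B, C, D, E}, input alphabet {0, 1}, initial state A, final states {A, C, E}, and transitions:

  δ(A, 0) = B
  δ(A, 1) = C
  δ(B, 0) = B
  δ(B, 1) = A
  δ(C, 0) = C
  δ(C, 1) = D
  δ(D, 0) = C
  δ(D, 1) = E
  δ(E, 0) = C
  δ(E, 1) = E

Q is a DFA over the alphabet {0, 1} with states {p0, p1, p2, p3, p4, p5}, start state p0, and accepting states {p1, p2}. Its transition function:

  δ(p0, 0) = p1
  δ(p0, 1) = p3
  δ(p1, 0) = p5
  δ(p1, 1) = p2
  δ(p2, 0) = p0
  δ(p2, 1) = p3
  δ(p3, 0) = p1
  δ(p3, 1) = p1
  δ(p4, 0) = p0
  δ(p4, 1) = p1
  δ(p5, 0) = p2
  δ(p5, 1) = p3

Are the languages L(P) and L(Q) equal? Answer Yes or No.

The empty string ε is accepted by P but rejected by Q.
So L(P) ≠ L(Q).

No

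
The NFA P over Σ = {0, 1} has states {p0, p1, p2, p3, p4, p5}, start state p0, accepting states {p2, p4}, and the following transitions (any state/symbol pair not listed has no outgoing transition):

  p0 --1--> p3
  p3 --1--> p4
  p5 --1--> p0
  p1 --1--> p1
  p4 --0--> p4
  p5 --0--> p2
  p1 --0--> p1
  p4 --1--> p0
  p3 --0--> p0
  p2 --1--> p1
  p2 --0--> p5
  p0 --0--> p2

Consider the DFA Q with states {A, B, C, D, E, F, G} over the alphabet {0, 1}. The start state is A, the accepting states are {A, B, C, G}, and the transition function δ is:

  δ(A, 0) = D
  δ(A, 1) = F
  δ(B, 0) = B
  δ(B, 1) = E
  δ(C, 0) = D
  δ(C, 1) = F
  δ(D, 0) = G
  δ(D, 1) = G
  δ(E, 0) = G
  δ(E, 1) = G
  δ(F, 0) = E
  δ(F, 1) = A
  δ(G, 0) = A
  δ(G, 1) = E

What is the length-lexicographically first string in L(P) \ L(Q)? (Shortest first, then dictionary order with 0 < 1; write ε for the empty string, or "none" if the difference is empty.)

The string 0 is accepted by P but not by Q.
No shorter string lies in the difference, and 0 is the lexicographically first length-1 string in L(P) \ L(Q).

0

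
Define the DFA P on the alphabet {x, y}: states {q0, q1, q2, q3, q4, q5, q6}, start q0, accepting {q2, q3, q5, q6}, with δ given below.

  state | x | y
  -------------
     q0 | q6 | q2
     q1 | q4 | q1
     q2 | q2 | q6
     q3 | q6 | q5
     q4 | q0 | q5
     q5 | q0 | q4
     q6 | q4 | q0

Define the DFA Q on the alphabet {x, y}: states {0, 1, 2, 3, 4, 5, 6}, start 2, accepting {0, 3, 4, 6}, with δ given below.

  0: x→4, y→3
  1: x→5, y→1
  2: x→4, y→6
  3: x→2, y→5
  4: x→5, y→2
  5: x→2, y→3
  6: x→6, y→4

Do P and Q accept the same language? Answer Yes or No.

Exploring the product automaton P × Q from the start pair (q0, 2), following both machines on each input symbol, reaches 5 state pairs: (q0, 2), (q6, 4), (q2, 6), (q4, 5), (q5, 3).
P accepts in {q2, q3, q5, q6} and Q accepts in {0, 3, 4, 6}. In every reachable pair the two components are either both accepting — (q6, 4), (q2, 6), (q5, 3) — or both non-accepting, so no string is accepted by exactly one of the machines: L(P) \ L(Q) and L(Q) \ L(P) are both empty.
Hence every string is accepted by P iff it is accepted by Q, and the two languages coincide.

Yes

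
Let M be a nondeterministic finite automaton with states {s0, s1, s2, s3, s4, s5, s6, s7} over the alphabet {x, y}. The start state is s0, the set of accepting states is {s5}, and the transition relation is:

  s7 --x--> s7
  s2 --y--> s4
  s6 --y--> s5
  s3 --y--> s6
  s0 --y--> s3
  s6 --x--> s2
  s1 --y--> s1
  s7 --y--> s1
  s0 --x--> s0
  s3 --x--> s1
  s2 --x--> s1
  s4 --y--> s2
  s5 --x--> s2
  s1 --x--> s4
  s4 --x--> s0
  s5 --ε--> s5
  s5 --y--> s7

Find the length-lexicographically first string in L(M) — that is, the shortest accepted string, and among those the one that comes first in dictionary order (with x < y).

yyy

A breadth-first search from s0 reaches an accepting state first via the path s0 → s3 → s6 → s5 on input yyy.
No string of length < 3 is accepted (BFS exhausts all shorter strings without reaching an accepting state), and yyy is the lexicographically least accepting string of length 3.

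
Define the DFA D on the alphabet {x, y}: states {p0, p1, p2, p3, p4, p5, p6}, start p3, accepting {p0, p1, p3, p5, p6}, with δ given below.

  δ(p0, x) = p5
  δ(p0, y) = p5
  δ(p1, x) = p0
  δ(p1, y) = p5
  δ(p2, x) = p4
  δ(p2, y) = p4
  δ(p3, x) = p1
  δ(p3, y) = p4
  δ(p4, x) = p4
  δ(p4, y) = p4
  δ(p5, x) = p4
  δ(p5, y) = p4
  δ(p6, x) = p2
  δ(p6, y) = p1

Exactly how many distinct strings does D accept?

The useful subgraph on states {p0, p1, p3, p5} is acyclic, so L(D) is finite; the longest accepting path visits 4 useful states, giving maximum string length 3.
Counting accepting paths from p3 by length: 1 of length 0, 1 of length 1, 2 of length 2, 2 of length 3. Total 6.

6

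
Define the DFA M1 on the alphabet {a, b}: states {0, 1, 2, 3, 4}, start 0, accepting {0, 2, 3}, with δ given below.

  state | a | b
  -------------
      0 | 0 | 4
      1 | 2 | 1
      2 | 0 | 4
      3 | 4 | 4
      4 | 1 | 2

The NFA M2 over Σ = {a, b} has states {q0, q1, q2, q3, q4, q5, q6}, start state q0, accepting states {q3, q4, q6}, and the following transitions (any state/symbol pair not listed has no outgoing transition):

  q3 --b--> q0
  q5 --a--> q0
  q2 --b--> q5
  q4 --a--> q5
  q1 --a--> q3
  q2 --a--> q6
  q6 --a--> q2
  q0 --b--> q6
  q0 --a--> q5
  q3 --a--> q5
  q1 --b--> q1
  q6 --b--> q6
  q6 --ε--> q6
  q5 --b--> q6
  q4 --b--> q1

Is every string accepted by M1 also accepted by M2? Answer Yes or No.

No

The empty string ε is in L(M1) but not in L(M2).
So L(M1) ⊄ L(M2).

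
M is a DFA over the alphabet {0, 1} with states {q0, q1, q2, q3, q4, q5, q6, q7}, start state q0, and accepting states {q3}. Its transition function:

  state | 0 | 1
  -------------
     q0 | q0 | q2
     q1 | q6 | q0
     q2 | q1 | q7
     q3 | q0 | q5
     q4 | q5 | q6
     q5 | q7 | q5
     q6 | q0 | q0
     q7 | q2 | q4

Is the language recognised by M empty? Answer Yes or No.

The states reachable from the start state are {q0, q1, q2, q4, q5, q6, q7}.
None of the accepting states {q3} is reachable, so no string is accepted and L(M) = ∅.

Yes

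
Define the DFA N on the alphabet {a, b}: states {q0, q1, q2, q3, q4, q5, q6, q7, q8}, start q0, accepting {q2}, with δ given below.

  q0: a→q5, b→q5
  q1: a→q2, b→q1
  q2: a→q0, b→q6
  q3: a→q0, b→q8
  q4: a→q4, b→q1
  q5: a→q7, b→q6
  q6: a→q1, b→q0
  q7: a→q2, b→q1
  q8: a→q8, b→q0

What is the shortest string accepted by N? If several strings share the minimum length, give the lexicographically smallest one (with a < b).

aaa

A breadth-first search from q0 reaches an accepting state first via the path q0 → q5 → q7 → q2 on input aaa.
No string of length < 3 is accepted (BFS exhausts all shorter strings without reaching an accepting state), and aaa is the lexicographically least accepting string of length 3.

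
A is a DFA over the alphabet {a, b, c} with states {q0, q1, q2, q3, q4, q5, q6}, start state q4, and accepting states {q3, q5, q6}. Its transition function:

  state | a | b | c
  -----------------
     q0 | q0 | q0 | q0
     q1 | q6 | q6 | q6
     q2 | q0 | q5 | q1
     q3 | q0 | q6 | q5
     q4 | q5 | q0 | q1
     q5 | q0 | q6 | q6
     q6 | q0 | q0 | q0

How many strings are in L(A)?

6

The useful subgraph on states {q1, q4, q5, q6} is acyclic, so L(A) is finite; the longest accepting path visits 3 useful states, giving maximum string length 2.
Counting accepting paths from q4 by length: 1 of length 1, 5 of length 2. Total 6.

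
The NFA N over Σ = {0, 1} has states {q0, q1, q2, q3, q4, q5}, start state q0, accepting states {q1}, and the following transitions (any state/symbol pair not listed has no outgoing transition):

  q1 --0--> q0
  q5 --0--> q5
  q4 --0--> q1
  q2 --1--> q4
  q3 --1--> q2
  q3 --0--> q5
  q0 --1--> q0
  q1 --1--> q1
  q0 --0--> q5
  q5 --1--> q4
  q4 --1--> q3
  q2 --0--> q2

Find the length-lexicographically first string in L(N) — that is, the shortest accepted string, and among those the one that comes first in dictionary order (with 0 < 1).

A breadth-first search from q0 reaches an accepting state first via the path q0 → q5 → q4 → q1 on input 010.
No string of length < 3 is accepted (BFS exhausts all shorter strings without reaching an accepting state), and 010 is the lexicographically least accepting string of length 3.

010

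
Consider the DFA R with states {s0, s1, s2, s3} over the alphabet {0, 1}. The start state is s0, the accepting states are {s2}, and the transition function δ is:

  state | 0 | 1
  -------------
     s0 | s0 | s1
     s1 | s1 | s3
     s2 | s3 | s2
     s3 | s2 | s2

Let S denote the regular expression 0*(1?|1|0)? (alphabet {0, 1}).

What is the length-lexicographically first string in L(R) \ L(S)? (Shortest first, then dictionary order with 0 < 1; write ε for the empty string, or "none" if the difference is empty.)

110

The string 110 is accepted by R but not by S.
No shorter string lies in the difference, and 110 is the lexicographically first length-3 string in L(R) \ L(S).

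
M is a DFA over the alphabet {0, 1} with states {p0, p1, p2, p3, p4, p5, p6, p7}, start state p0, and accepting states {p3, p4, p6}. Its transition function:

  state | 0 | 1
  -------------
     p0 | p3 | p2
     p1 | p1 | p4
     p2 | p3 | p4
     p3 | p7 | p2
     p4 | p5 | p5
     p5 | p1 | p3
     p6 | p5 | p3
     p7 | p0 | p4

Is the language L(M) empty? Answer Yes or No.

No

The string 0 is accepted: the run p0 → p3 ends in the accepting state p3.
Since at least one string is accepted, L(M) is not empty.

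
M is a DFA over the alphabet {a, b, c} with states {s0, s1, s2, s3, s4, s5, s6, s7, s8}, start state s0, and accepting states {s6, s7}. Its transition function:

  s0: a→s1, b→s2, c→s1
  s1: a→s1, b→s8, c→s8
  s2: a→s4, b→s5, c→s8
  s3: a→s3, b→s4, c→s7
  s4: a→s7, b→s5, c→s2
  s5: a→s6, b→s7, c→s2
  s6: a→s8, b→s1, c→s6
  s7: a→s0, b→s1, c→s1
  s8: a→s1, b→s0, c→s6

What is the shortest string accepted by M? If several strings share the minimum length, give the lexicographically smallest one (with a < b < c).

abc

A breadth-first search from s0 reaches an accepting state first via the path s0 → s1 → s8 → s6 on input abc.
No string of length < 3 is accepted (BFS exhausts all shorter strings without reaching an accepting state), and abc is the lexicographically least accepting string of length 3.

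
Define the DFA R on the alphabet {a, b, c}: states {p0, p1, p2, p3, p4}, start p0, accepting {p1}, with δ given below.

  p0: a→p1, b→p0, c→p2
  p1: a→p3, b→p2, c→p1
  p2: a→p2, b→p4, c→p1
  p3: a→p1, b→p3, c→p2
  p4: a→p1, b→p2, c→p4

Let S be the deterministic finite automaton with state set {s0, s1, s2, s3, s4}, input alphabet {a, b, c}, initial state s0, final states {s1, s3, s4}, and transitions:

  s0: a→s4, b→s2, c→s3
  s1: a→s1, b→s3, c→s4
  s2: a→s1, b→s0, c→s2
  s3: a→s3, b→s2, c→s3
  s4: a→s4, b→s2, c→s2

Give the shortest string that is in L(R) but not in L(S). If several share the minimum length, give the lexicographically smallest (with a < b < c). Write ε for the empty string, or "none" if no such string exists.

ac

The string ac is accepted by R but not by S.
No shorter string lies in the difference, and ac is the lexicographically first length-2 string in L(R) \ L(S).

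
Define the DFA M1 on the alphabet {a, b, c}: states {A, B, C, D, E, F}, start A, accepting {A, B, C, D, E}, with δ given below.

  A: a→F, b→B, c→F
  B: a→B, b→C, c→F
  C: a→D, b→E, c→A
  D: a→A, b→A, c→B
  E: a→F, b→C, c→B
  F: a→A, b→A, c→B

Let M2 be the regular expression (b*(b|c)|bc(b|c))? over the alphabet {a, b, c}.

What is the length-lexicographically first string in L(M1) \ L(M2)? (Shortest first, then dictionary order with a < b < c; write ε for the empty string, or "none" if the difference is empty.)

The string aa is accepted by M1 but not by M2.
No shorter string lies in the difference, and aa is the lexicographically first length-2 string in L(M1) \ L(M2).

aa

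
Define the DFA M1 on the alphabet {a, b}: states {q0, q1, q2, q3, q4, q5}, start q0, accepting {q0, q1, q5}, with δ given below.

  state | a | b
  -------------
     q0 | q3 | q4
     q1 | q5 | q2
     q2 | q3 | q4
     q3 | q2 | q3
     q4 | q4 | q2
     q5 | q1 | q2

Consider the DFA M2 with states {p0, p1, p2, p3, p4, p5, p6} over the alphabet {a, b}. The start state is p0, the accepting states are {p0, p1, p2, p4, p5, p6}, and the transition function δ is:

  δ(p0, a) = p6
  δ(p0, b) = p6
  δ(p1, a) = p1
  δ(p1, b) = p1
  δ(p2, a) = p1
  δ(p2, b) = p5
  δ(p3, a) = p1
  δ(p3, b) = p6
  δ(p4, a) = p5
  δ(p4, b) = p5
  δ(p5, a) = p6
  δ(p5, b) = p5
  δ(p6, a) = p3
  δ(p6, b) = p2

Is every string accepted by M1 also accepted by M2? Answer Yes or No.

Exploring the product automaton M1 × M2 from the start pair (q0, p0), following both machines on each input symbol, reaches 16 state pairs: (q0, p0), (q3, p6), (q4, p6), (q2, p3), (q3, p2), (q4, p3), (q2, p2), (q3, p1), (q2, p1), (q3, p5), (q4, p1), (q2, p6), (q4, p5), (q3, p3), (q4, p2), (q2, p5).
M1 accepts in {q0, q1, q5} and M2 accepts in {p0, p1, p2, p4, p5, p6}. The reachable pairs whose M1-component is accepting are (q0, p0); in each of them the M2-component is accepting too, so the product for L(M1) \ L(M2) (M1-component accepting, M2-component rejecting) has no reachable accepting pair and the difference is empty.
Hence every string in L(M1) is also in L(M2).

Yes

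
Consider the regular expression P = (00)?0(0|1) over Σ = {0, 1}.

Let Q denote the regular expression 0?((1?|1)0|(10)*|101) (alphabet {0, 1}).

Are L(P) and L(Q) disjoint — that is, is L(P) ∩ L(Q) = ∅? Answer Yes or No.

No

The string 00 is accepted by both P and Q.
Hence L(P) ∩ L(Q) ≠ ∅.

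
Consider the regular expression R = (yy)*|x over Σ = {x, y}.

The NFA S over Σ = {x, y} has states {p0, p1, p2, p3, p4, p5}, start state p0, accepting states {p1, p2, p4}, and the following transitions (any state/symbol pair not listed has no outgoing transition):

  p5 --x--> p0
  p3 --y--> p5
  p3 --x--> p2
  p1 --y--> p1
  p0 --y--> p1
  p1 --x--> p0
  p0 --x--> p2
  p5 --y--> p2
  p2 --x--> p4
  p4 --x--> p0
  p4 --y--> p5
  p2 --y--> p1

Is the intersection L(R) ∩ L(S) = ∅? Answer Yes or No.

No

The string x is accepted by both R and S.
Hence L(R) ∩ L(S) ≠ ∅.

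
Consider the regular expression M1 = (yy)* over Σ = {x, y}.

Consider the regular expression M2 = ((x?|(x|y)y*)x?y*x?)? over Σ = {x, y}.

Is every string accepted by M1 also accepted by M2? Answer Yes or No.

Converting the expression M1 to a DFA (subset construction, then merging equivalent states) gives the minimal DFA with states {r0, r1, r2}, start state r0, accepting states {r0} and transitions r0: x→r1, y→r2; r1: x→r1, y→r1; r2: x→r1, y→r0.
Converting the expression M2 to a DFA (subset construction, then merging equivalent states) gives the minimal DFA with states {t0, t1, t2, t3, t4}, start state t0, accepting states {t0, t1, t2, t3} and transitions t0: x→t1, y→t1; t1: x→t2, y→t1; t2: x→t3, y→t2; t3: x→t4, y→t4; t4: x→t4, y→t4.
Exploring the product automaton M1 × M2 from the start pair (r0, t0), following both machines on each input symbol, reaches 7 state pairs: (r0, t0), (r1, t1), (r2, t1), (r1, t2), (r0, t1), (r1, t3), (r1, t4).
M1 accepts in {r0} and M2 accepts in {t0, t1, t2, t3}. The reachable pairs whose M1-component is accepting are (r0, t0), (r0, t1); in each of them the M2-component is accepting too, so the product for L(M1) \ L(M2) (M1-component accepting, M2-component rejecting) has no reachable accepting pair and the difference is empty.
Hence every string in L(M1) is also in L(M2).

Yes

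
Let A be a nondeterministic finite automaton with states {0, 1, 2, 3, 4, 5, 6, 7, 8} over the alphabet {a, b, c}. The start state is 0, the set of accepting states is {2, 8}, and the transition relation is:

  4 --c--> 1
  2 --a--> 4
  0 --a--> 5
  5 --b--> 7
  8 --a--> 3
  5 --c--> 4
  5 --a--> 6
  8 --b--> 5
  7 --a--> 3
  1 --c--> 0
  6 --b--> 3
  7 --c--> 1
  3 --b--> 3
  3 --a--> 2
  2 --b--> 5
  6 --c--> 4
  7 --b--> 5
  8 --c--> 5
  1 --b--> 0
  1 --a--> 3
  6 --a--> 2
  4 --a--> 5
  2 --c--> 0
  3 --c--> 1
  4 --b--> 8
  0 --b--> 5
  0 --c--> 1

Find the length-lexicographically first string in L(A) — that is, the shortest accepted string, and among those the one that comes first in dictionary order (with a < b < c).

A breadth-first search from 0 reaches an accepting state first via the path 0 → 5 → 6 → 2 on input aaa.
No string of length < 3 is accepted (BFS exhausts all shorter strings without reaching an accepting state), and aaa is the lexicographically least accepting string of length 3.

aaa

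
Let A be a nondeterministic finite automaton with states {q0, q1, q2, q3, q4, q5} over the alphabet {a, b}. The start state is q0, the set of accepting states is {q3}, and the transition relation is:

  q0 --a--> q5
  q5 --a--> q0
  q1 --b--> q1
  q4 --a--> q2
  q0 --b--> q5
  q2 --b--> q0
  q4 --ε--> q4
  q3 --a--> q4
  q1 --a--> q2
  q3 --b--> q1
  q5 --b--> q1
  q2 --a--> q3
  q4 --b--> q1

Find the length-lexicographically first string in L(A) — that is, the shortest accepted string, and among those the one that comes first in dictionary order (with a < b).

A breadth-first search from q0 reaches an accepting state first via the path q0 → q5 → q1 → q2 → q3 on input abaa.
No string of length < 4 is accepted (BFS exhausts all shorter strings without reaching an accepting state), and abaa is the lexicographically least accepting string of length 4.

abaa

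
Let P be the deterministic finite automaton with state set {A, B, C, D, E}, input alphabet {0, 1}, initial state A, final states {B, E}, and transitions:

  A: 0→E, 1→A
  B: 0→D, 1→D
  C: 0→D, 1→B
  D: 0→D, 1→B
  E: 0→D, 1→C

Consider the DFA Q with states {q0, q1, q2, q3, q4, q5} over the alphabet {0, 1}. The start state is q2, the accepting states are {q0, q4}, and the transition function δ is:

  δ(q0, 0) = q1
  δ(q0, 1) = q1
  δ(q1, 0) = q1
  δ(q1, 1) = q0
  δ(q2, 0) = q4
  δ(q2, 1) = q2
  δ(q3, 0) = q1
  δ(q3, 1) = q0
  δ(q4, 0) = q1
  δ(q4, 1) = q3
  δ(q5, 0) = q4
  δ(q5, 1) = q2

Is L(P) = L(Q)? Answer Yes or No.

Yes

Exploring the product automaton P × Q from the start pair (A, q2), following both machines on each input symbol, reaches 5 state pairs: (A, q2), (E, q4), (D, q1), (C, q3), (B, q0).
P accepts in {B, E} and Q accepts in {q0, q4}. In every reachable pair the two components are either both accepting — (E, q4), (B, q0) — or both non-accepting, so no string is accepted by exactly one of the machines: L(P) \ L(Q) and L(Q) \ L(P) are both empty.
Hence every string is accepted by P iff it is accepted by Q, and the two languages coincide.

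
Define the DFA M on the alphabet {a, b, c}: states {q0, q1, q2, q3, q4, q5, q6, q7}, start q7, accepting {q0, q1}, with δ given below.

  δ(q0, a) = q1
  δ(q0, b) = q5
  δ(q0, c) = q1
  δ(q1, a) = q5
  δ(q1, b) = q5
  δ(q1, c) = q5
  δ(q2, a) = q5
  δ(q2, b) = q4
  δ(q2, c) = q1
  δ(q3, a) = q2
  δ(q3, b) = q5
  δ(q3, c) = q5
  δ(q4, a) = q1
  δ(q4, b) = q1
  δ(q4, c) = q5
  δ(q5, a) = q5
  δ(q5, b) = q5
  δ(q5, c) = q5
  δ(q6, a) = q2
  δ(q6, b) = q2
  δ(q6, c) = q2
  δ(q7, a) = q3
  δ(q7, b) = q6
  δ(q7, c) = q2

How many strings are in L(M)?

The useful subgraph on states {q1, q2, q3, q4, q6, q7} is acyclic, so L(M) is finite; the longest accepting path visits 5 useful states, giving maximum string length 4.
Counting accepting paths from q7 by length: 1 of length 2, 6 of length 3, 8 of length 4. Total 15.

15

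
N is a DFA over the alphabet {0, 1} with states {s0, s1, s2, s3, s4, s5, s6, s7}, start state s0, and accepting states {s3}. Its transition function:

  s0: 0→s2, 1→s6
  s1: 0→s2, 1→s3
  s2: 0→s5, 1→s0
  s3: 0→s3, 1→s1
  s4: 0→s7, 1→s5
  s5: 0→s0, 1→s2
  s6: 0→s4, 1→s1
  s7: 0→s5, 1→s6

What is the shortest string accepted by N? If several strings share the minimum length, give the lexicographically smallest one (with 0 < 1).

A breadth-first search from s0 reaches an accepting state first via the path s0 → s6 → s1 → s3 on input 111.
No string of length < 3 is accepted (BFS exhausts all shorter strings without reaching an accepting state), and 111 is the lexicographically least accepting string of length 3.

111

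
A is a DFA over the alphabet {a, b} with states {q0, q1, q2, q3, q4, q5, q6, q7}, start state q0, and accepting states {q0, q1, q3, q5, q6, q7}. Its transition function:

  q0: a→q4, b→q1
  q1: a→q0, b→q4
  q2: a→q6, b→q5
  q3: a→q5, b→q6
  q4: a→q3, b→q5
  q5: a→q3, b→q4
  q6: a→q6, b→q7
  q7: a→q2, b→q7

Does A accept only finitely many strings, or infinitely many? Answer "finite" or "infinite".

State q0 is reachable from the start and can reach an accepting state, and it lies on the cycle q0 → q1 → q0.
Traversing that cycle any number of times yields accepted strings of unbounded length, so the language is infinite.

infinite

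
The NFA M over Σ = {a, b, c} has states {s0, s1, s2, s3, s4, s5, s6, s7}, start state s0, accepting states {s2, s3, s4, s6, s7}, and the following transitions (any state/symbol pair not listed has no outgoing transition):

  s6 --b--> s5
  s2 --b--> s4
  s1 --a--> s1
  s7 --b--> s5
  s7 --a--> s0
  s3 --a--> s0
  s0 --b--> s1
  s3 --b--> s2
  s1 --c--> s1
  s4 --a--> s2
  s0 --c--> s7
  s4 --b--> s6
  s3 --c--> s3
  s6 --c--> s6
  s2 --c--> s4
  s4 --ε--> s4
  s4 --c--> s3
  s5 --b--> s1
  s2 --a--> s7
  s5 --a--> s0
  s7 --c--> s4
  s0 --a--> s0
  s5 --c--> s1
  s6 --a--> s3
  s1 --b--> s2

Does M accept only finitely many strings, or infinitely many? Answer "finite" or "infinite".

State s0 is reachable from the start and can reach an accepting state, and it lies on the cycle s0 → s0.
Traversing that cycle any number of times yields accepted strings of unbounded length, so the language is infinite.

infinite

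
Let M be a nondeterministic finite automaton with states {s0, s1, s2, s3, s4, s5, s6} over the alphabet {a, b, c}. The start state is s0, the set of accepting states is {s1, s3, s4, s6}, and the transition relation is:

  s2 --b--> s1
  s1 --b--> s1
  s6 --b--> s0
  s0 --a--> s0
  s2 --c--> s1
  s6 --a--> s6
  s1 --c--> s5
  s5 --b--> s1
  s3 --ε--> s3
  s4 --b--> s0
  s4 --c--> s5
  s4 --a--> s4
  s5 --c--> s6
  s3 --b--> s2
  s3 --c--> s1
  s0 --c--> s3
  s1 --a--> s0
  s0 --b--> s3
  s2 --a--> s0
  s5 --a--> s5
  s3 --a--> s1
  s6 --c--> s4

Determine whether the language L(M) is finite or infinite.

infinite

State s0 is reachable from the start and can reach an accepting state, and it lies on the cycle s0 → s0.
Traversing that cycle any number of times yields accepted strings of unbounded length, so the language is infinite.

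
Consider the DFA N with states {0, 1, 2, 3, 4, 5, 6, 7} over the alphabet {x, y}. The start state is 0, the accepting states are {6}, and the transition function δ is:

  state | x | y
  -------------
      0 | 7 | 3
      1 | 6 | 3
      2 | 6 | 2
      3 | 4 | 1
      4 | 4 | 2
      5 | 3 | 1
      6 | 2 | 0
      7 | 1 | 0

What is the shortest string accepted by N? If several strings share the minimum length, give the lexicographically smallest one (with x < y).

A breadth-first search from 0 reaches an accepting state first via the path 0 → 7 → 1 → 6 on input xxx.
No string of length < 3 is accepted (BFS exhausts all shorter strings without reaching an accepting state), and xxx is the lexicographically least accepting string of length 3.

xxx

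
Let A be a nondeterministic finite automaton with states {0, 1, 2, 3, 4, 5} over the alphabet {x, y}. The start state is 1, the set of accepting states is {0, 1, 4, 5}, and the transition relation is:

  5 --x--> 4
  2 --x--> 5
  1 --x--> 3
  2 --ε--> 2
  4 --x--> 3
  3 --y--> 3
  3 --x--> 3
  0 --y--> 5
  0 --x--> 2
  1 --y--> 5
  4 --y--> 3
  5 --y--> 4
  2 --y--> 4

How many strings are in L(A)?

The useful subgraph on states {1, 4, 5} is acyclic, so L(A) is finite; the longest accepting path visits 3 useful states, giving maximum string length 2.
Counting accepting paths from 1 by length: 1 of length 0, 1 of length 1, 2 of length 2. Total 4.

4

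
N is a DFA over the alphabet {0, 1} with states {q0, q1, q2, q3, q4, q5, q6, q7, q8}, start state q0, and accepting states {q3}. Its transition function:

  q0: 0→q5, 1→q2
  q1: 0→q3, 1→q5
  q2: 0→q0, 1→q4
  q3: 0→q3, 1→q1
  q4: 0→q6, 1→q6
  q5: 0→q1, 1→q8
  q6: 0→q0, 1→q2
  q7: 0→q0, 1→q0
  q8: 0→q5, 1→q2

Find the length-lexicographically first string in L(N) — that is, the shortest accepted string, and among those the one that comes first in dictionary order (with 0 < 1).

000

A breadth-first search from q0 reaches an accepting state first via the path q0 → q5 → q1 → q3 on input 000.
No string of length < 3 is accepted (BFS exhausts all shorter strings without reaching an accepting state), and 000 is the lexicographically least accepting string of length 3.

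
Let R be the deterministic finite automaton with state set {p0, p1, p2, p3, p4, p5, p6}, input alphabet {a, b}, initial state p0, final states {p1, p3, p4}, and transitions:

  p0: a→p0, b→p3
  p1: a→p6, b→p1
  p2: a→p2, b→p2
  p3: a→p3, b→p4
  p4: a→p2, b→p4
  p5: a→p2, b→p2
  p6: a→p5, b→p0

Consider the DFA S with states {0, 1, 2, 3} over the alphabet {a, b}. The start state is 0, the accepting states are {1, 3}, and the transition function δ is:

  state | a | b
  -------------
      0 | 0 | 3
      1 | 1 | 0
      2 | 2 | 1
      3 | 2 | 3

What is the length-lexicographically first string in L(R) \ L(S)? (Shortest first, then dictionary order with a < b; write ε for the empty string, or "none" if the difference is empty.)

ba

The string ba is accepted by R but not by S.
No shorter string lies in the difference, and ba is the lexicographically first length-2 string in L(R) \ L(S).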